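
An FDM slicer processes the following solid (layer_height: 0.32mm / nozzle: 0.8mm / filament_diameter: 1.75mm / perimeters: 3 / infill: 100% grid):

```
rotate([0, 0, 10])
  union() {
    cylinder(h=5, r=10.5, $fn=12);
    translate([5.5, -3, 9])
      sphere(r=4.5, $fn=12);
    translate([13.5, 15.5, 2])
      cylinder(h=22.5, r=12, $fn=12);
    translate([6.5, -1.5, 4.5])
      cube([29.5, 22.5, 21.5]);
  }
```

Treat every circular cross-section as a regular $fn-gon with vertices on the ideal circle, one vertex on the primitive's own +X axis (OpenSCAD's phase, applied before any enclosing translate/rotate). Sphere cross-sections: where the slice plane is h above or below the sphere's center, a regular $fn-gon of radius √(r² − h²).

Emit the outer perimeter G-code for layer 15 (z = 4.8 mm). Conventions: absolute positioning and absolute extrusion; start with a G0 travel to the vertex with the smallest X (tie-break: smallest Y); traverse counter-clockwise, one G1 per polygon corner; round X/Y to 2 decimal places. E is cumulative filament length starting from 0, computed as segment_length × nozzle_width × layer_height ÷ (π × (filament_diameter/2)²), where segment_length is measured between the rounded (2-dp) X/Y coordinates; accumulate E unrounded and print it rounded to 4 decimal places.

At z = 4.8 mm: the r=10.5 cylinder gives a regular 12-gon of circumradius 10.5 (constant along its height); the sphere at (5.5, -3): section is a regular 12-gon, circumradius = √(r²−h²) = √(4.5²−4.2²) = 1.616; the r=12 cylinder at (13.5, 15.5) contributes a regular 12-gon of circumradius 12; the 29.5×22.5 cube at (6.5, -1.5) contributes its full rectangle; Combining (union): the regions partially overlap (shared area 323.93 mm²), so overlapping operands fuse into one piece — 1 connected region; (rotated 10° about Z; rotation is an isometry so areas/perimeters/island counts are preserved). The outline is a single polygon with 20 vertices. Extrusion per mm of travel: 0.8 × 0.32 / (π × 0.875²) = 0.106432. Accumulating E over each segment gives final E = 15.8067.

G0 X-10.34 Y-1.82 Z4.80
G1 X-8.04 Y-6.75 E0.5790
G1 X-3.59 Y-9.87 E1.1574
G1 X1.82 Y-10.34 E1.7354
G1 X6.75 Y-8.04 E2.3144
G1 X9.87 Y-3.59 E2.8929
G1 X10.21 Y0.28 E3.3063
G1 X35.71 Y4.77 E6.0621
G1 X31.81 Y26.93 E8.4569
G1 X20.01 Y24.85 E9.7322
G1 X19.80 Y25.32 E9.7870
G1 X14.71 Y28.89 E10.4487
G1 X8.52 Y29.43 E11.1100
G1 X2.89 Y26.80 E11.7714
G1 X-0.67 Y21.71 E12.4324
G1 X-1.21 Y15.52 E13.0938
G1 X1.33 Y10.06 E13.7347
G1 X-1.82 Y10.34 E14.0713
G1 X-6.75 Y8.04 E14.6503
G1 X-9.87 Y3.59 E15.2287
G1 X-10.34 Y-1.82 E15.8067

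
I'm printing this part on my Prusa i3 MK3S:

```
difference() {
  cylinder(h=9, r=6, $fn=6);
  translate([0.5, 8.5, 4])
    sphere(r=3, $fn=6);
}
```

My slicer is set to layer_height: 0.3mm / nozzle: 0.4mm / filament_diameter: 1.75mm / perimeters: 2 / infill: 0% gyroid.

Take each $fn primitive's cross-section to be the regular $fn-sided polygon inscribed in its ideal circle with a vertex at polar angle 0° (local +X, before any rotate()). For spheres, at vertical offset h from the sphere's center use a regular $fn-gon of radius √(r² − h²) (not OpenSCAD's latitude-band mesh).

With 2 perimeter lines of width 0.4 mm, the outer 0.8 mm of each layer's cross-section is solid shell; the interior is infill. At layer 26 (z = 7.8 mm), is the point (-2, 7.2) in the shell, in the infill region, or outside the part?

At z = 7.8 mm: the r=6 cylinder contributes a regular 6-gon of circumradius 6; the sphere at (0.5, 8.5) does not reach this height (|z−center|=3.800 > r=3); Subtracting the remaining from the first: none of the subtracted shapes is present at this height, so the r=6 cylinder is unchanged — 1 connected region. Overall, the cross-section is a single solid region. The nearest boundary edge runs (3.00, 5.20)→(-3.00, 5.20); distance from the point to it = 2.00 mm. The point is not inside any of the regions above, so it lies outside the cross-section (2.00 mm from the nearest boundary).

outside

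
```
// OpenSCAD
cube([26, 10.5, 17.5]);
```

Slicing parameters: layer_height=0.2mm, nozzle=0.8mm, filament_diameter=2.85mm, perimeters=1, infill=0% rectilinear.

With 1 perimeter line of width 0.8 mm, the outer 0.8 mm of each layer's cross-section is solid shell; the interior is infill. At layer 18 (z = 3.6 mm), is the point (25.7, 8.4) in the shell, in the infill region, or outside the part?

shell

At z = 3.6 mm: the 26×10.5 cube contributes its full rectangle. Overall, the cross-section is a single solid region. The nearest boundary edge runs (26.00, 0.00)→(26.00, 10.50); distance from the point to it = 0.30 mm. The point is inside the cross-section, 0.30 mm from the nearest boundary — within the 0.8 mm shell band (1 × 0.8).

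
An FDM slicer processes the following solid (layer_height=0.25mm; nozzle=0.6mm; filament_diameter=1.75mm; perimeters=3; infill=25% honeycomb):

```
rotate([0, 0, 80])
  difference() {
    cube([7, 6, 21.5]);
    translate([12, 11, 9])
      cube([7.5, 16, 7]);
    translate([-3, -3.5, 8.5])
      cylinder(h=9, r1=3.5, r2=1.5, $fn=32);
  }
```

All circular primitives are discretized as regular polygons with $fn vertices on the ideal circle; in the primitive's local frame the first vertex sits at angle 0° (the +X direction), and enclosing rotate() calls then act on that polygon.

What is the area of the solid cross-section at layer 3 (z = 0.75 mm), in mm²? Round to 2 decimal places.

At z = 0.75 mm: the cube (footprint 7×6) is included at this height (area 42.00 mm²); the cube at (12, 11) does not reach this height (z outside [9, 16]); the cone at (-3, -3.5) is absent (z outside [8.5, 17.5]); After the difference (first − rest): none of the subtracted shapes is present at this height, so the 7×6 cube is unchanged — area = 42.00 mm²; (whole slice rotated 80° about Z — lengths, areas and connectivity unchanged). Overall, the cross-section is a single solid region. Net area = 42.00 mm².

42.00 mm²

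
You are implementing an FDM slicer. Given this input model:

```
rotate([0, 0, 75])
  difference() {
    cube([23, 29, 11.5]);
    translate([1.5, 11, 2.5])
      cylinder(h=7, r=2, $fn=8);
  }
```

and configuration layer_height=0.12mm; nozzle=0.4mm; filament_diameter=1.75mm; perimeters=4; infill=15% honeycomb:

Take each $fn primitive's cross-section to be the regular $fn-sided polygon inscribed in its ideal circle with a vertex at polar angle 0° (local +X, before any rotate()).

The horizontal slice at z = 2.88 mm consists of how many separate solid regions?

At z = 2.88 mm: the cube (footprint 23×29) is included at this height; the cylinder at (1.5, 11): section is a regular 8-gon, circumradius r=2; After the difference (first − rest): starting from the 23×29 cube, the r=2 cylinder at (1.5, 11) partially overlaps it — only the 10.71 mm² overlap (of its 11.31 mm²) is removed, clipping the outline — 1 connected region; (rotated 75° about Z; rotation is an isometry so areas/perimeters/island counts are preserved). The result has 1 disconnected region.

1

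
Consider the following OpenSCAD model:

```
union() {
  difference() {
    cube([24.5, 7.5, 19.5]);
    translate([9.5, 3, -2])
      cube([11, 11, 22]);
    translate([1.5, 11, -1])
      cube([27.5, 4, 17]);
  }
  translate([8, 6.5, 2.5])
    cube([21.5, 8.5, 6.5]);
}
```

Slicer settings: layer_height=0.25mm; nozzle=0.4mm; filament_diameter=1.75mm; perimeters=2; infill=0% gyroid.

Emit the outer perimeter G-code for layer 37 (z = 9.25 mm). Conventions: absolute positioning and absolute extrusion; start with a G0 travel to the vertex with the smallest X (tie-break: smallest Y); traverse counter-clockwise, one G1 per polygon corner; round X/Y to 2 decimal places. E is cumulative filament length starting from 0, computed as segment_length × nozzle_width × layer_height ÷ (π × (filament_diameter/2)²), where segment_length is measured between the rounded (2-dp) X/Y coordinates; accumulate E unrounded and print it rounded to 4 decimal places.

G0 X0.00 Y0.00 Z9.25
G1 X24.50 Y0.00 E1.0186
G1 X24.50 Y7.50 E1.3304
G1 X20.50 Y7.50 E1.4967
G1 X20.50 Y3.00 E1.6838
G1 X9.50 Y3.00 E2.1411
G1 X9.50 Y7.50 E2.3282
G1 X0.00 Y7.50 E2.7232
G1 X0.00 Y0.00 E3.0350

At z = 9.25 mm: the 24.5×7.5 cube contributes its full rectangle; the cube at (9.5, 3) (footprint 11×11) is included at this height; the cube at (1.5, 11) is present — its section is the full 27.5×4 rectangle; Taking the first minus the rest: starting from the 24.5×7.5 cube, the 11×11 cube at (9.5, 3) partially overlaps it — only the 49.50 mm² overlap (of its 121.00 mm²) is removed, clipping the outline; the 27.5×4 cube at (1.5, 11) misses the remaining region (no effect) — 1 connected region; the cube at (8, 6.5) does not reach this height (z outside [2.5, 9]); Taking the union: only that combined region is present, so the union is just that shape — 1 connected region. The outline is a single polygon with 8 vertices. Extrusion per mm of travel: 0.4 × 0.25 / (π × 0.875²) = 0.041575. Accumulating E over each segment gives final E = 3.0350.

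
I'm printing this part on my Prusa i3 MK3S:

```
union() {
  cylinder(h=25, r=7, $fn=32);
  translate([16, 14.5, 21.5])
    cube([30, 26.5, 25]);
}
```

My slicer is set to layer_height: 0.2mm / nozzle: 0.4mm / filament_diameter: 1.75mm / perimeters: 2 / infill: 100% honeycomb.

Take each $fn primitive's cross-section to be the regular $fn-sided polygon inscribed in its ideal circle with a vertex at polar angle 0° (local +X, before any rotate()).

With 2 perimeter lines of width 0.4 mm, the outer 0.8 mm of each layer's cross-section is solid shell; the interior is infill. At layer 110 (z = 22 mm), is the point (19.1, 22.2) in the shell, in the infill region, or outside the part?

infill

At z = 22 mm: the r=7 cylinder contributes a regular 32-gon of circumradius 7; the 30×26.5 cube at (16, 14.5) contributes its full rectangle; Taking the union: the 2 present regions are separate (no shared area or edge), so areas and boundary lengths simply add and each stays a separate island — 2 connected regions. Overall, the cross-section has 2 separate islands. The nearest boundary edge runs (16.00, 14.50)→(16.00, 41.00); distance from the point to it = 3.10 mm. (Shell/infill is judged within the island containing the point — the largest one.) The point is inside the cross-section and 3.10 mm from the nearest boundary — more than the 0.8 mm shell width (2 × 0.4), so it's in the infill interior.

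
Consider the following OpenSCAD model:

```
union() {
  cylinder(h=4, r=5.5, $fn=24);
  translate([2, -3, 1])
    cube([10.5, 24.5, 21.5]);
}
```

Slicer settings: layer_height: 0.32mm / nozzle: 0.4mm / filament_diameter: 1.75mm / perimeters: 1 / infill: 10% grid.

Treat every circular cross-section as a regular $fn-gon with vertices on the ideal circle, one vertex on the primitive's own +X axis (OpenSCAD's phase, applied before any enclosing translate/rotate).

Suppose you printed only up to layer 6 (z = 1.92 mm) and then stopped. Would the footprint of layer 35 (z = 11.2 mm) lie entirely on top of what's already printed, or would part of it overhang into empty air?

Compare the two slices. At z = 1.92: the r=5.5 cylinder contributes a regular 24-gon of circumradius 5.5 (area = (24/2)·5.500²·sin(360°/24) = 93.95 mm²); the cube at (2, -3) (footprint 10.5×24.5) is included at this height (area 257.25 mm²); Merging all regions: the regions partially overlap — summed areas 351.20 mm² minus the doubly-counted overlap 22.34 mm² gives 328.86 mm² — area = 328.86 mm². At z = 11.2: the cylinder is absent (z outside [0, 4]); the cube at (2, -3) is present — its section is the full 10.5×24.5 rectangle (area 257.25 mm²); Merging all regions: only the 10.5×24.5 cube at (2, -3) is present, so the union is just that shape — area = 257.25 mm². Checking containment: the cross-section at z = 11.2 is a subset of the cross-section at z = 1.92.

entirely on top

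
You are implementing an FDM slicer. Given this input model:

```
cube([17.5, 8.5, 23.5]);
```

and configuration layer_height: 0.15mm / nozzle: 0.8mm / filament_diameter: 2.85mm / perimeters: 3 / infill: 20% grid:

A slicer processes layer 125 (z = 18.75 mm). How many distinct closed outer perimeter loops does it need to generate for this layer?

At z = 18.75 mm: the cube is present — its section is the full 17.5×8.5 rectangle. The result has 1 disconnected region.

1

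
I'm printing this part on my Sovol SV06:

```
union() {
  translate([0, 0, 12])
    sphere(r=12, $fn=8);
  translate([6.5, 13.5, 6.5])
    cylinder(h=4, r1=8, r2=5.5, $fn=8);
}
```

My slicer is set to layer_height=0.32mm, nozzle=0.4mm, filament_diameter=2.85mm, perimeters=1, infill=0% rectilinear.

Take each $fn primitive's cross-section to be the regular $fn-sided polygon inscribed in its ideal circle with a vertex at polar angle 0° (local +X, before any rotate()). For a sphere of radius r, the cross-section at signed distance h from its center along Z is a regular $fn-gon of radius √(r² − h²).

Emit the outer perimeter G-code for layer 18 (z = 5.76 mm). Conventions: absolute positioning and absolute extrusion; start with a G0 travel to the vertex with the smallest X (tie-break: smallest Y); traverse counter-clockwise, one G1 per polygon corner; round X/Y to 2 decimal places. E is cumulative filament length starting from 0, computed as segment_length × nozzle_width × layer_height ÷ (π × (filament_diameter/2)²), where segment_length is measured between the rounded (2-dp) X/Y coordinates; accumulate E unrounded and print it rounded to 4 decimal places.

G0 X-10.25 Y0.00 Z5.76
G1 X-7.25 Y-7.25 E0.1574
G1 X0.00 Y-10.25 E0.3149
G1 X7.25 Y-7.25 E0.4723
G1 X10.25 Y0.00 E0.6297
G1 X7.25 Y7.25 E0.7872
G1 X0.00 Y10.25 E0.9446
G1 X-7.25 Y7.25 E1.1020
G1 X-10.25 Y0.00 E1.2594

At z = 5.76 mm: the sphere: section is a regular 8-gon, circumradius = √(r²−h²) = √(12²−6.24²) = 10.250; the cone at (6.5, 13.5) is absent (z outside [6.5, 10.5]); Merging all regions: only the r=12 sphere is present, so the union is just that shape — 1 connected region. The outline is a single polygon with 8 vertices. Extrusion per mm of travel: 0.4 × 0.32 / (π × 1.425²) = 0.020065. Accumulating E over each segment gives final E = 1.2594.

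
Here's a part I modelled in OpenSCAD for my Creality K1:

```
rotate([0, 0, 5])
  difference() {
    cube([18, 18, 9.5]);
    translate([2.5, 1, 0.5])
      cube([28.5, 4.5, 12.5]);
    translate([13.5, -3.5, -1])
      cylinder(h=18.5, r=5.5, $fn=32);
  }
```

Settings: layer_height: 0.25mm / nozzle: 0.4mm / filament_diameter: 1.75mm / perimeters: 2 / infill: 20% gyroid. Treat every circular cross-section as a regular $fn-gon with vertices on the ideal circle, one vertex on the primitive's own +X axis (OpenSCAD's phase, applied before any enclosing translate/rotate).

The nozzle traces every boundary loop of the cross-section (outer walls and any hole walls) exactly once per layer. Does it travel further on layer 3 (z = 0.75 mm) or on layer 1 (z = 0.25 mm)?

layer 3 (z = 0.75 mm)

Layer 3 (z = 0.75): the 18×18 cube contributes its full rectangle (perimeter 72.00 mm); the cube at (2.5, 1) (footprint 28.5×4.5) is included at this height (perimeter 66.00 mm); the r=5.5 cylinder at (13.5, -3.5) gives a regular 32-gon of circumradius 5.5 (constant along its height) (perimeter = 2·32·5.500·sin(180°/32) = 34.50 mm); Taking the first minus the rest: starting from the 18×18 cube, the 28.5×4.5 cube at (2.5, 1) partially overlaps it — only the 69.75 mm² overlap (of its 128.25 mm²) is removed, clipping the outline; the r=5.5 cylinder at (13.5, -3.5) partially overlaps it — only the 7.45 mm² overlap (of its 94.42 mm²) is removed, clipping the outline — boundary = 91.23 mm; (whole slice rotated 5° about Z — lengths, areas and connectivity unchanged). So its perimeter = 91.23 mm. Layer 1 (z = 0.25): the cube is present — its section is the full 18×18 rectangle (perimeter 72.00 mm); the cube at (2.5, 1) is not intersected at this z (z outside [0.5, 13]); the r=5.5 cylinder at (13.5, -3.5) gives a regular 32-gon of circumradius 5.5 (constant along its height) (perimeter = 2·32·5.500·sin(180°/32) = 34.50 mm); Taking the first minus the rest: starting from the 18×18 cube, the r=5.5 cylinder at (13.5, -3.5) partially overlaps it — only the 11.63 mm² overlap (of its 94.42 mm²) is removed, clipping the outline — boundary = 73.22 mm; (rotated 5° about Z; rotation is an isometry so areas/perimeters/island counts are preserved). So its perimeter = 73.22 mm. Layer 3 is larger (91.23 vs 73.22 mm).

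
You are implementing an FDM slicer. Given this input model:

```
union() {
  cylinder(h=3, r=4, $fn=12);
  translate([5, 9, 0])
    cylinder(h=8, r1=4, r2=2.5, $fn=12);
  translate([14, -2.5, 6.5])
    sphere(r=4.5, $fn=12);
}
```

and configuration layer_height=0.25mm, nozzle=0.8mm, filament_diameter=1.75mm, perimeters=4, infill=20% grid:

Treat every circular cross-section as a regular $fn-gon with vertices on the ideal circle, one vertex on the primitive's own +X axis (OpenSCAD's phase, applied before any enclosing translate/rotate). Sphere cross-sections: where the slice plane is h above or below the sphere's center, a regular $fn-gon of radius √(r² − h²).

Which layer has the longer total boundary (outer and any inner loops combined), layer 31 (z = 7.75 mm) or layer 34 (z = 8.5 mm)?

Layer 31 (z = 7.75): the cylinder does not reach this height (z outside [0, 3]); the cone at (5, 9) contributes a regular 12-gon of circumradius 2.547 (interpolated between r1=4 and r2=2.5 at t=0.969) (perimeter = 2·12·2.547·sin(180°/12) = 15.82 mm); the r=4.5 sphere at (14, -2.5) slices to a regular 12-gon of circumradius 4.323 (√(r²−h²) with h=1.25 from center) (perimeter = 2·12·4.323·sin(180°/12) = 26.85 mm); Merging all regions: the 2 present regions are separate (no shared area or edge), so areas and boundary lengths simply add and each stays a separate island — boundary = 42.67 mm. So its perimeter = 42.67 mm. Layer 34 (z = 8.5): the cylinder is absent (z outside [0, 3]); the cone at (5, 9) is not intersected at this z (z outside [0, 8]); the r=4.5 sphere at (14, -2.5) contributes a regular 12-gon of circumradius √(4.5²−2²) = 4.031 (perimeter = 2·12·4.031·sin(180°/12) = 25.04 mm); Merging all regions: only the r=4.5 sphere at (14, -2.5) is present, so the union is just that shape — boundary = 25.04 mm. So its perimeter = 25.04 mm. Layer 31 is larger (42.67 vs 25.04 mm).

layer 31 (z = 7.75 mm)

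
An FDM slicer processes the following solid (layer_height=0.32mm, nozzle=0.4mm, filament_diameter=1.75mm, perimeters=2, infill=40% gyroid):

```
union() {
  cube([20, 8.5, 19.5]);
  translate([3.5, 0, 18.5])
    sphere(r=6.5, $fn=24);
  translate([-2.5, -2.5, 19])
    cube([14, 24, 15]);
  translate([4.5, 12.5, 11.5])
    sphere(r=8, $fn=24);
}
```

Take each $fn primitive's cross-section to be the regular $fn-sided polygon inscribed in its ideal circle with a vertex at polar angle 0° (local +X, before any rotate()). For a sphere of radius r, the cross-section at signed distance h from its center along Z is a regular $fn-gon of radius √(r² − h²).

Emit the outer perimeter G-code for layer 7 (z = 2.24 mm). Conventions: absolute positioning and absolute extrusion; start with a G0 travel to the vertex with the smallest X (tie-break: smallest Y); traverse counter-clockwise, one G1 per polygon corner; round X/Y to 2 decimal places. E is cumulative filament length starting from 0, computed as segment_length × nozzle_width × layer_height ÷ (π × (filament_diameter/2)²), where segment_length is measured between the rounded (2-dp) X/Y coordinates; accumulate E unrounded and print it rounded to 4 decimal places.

At z = 2.24 mm: the cube (footprint 20×8.5) is included at this height; the sphere at (3.5, 0) is not intersected at this z (|z−center|=16.260 > r=6.5); the cube at (-2.5, -2.5) is not intersected at this z (z outside [19, 34]); the sphere at (4.5, 12.5) is absent (|z−center|=9.260 > r=8); Combining (union): only the 20×8.5 cube is present, so the union is just that shape — 1 connected region. The outline is a single polygon with 4 vertices. Extrusion per mm of travel: 0.4 × 0.32 / (π × 0.875²) = 0.053216. Accumulating E over each segment gives final E = 3.0333.

G0 X0.00 Y0.00 Z2.24
G1 X20.00 Y0.00 E1.0643
G1 X20.00 Y8.50 E1.5167
G1 X0.00 Y8.50 E2.5810
G1 X0.00 Y0.00 E3.0333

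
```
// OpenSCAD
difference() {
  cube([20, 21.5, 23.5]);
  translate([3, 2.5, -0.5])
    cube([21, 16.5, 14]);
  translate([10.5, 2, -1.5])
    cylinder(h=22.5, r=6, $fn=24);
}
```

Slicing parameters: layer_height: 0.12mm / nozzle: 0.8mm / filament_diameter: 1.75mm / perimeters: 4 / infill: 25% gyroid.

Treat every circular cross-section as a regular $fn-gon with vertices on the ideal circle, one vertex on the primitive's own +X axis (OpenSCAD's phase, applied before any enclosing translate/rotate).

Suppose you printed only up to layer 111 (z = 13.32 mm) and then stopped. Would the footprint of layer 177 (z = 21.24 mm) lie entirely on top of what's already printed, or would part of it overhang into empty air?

part overhangs

Compare the two slices. At z = 13.32: the cube (footprint 20×21.5) is included at this height (area 430.00 mm²); the cube at (3, 2.5) (footprint 21×16.5) is included at this height (area 346.50 mm²); the cylinder at (10.5, 2): section is a regular 24-gon, circumradius r=6 (area = (24/2)·6.000²·sin(360°/24) = 111.81 mm²); Taking the first minus the rest: starting from the 20×21.5 cube (430.00 mm²), the 21×16.5 cube at (3, 2.5) partially overlaps it — only the 280.50 mm² overlap (of its 346.50 mm²) is removed, clipping the outline; the r=6 cylinder at (10.5, 2) partially overlaps it — only the 29.38 mm² overlap (of its 111.81 mm²) is removed, clipping the outline — area = 120.12 mm². At z = 21.24: the cube (footprint 20×21.5) is included at this height (area 430.00 mm²); the cube at (3, 2.5) is absent (z outside [-0.5, 13.5]); the cylinder at (10.5, 2) does not reach this height (z outside [-1.5, 21]); After the difference (first − rest): none of the subtracted shapes is present at this height, so the 20×21.5 cube is unchanged — area = 430.00 mm². Checking containment: at z = 21.24 the cross-section extends beyond the z = 13.32 cross-section by about 309.88 mm².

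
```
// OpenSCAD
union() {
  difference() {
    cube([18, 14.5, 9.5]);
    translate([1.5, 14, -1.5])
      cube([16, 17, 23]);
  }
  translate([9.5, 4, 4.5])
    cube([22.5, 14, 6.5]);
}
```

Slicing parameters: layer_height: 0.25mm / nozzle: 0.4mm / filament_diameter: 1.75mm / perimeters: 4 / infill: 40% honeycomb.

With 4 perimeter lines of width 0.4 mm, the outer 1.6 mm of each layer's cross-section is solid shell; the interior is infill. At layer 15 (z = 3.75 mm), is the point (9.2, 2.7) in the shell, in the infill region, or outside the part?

At z = 3.75 mm: the 18×14.5 cube contributes its full rectangle; the cube at (1.5, 14) (footprint 16×17) is included at this height; Taking the first minus the rest: starting from the 18×14.5 cube, the 16×17 cube at (1.5, 14) partially overlaps it — only the 8.00 mm² overlap (of its 272.00 mm²) is removed, clipping the outline — 1 connected region; the cube at (9.5, 4) is absent (z outside [4.5, 11]); Combining (union): only the result so far is present, so the union is just that shape — 1 connected region. Overall, the cross-section is a single solid region. The nearest boundary edge runs (18.00, 0.00)→(0.00, 0.00); distance from the point to it = 2.70 mm. The point is inside the cross-section and 2.70 mm from the nearest boundary — more than the 1.6 mm shell width (4 × 0.4), so it's in the infill interior.

infill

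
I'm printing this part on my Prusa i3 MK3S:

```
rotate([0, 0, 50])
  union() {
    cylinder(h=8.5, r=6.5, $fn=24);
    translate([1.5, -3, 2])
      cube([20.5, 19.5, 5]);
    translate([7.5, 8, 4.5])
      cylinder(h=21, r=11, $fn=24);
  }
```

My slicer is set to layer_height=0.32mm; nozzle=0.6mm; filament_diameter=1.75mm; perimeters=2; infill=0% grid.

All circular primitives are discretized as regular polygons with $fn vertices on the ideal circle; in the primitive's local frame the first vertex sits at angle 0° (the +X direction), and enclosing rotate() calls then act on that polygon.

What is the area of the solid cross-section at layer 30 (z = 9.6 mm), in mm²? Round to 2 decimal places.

375.81 mm²

At z = 9.6 mm: the cylinder does not reach this height (z outside [0, 8.5]); the cube at (1.5, -3) does not reach this height (z outside [2, 7]); the r=11 cylinder at (7.5, 8) gives a regular 24-gon of circumradius 11 (constant along its height) (area = (24/2)·11.000²·sin(360°/24) = 375.81 mm²); Combining (union): only the r=11 cylinder at (7.5, 8) is present, so the union is just that shape — area = 375.81 mm²; (rotated 50° about Z; rotation is an isometry so areas/perimeters/island counts are preserved). Overall, the cross-section is a single solid region. Net area = 375.81 mm².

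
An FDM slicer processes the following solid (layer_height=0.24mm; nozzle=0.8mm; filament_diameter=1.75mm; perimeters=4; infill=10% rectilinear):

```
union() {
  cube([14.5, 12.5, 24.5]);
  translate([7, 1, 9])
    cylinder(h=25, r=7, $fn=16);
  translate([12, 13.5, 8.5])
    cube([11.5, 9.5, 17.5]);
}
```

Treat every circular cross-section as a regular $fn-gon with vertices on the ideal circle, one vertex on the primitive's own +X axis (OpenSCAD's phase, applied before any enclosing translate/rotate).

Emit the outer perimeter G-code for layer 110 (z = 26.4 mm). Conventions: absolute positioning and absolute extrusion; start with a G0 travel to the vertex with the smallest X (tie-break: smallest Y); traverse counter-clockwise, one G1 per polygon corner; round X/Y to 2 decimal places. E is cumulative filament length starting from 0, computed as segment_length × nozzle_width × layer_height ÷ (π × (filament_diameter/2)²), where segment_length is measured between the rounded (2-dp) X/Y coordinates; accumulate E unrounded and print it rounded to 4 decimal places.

At z = 26.4 mm: the cube is absent (z outside [0, 24.5]); the r=7 cylinder at (7, 1) contributes a regular 16-gon of circumradius 7; the cube at (12, 13.5) is not intersected at this z (z outside [8.5, 26]); Combining (union): only the r=7 cylinder at (7, 1) is present, so the union is just that shape — 1 connected region. The outline is a single polygon with 16 vertices. Extrusion per mm of travel: 0.8 × 0.24 / (π × 0.875²) = 0.079824. Accumulating E over each segment gives final E = 3.4892.

G0 X0.00 Y1.00 Z26.40
G1 X0.53 Y-1.68 E0.2181
G1 X2.05 Y-3.95 E0.4361
G1 X4.32 Y-5.47 E0.6542
G1 X7.00 Y-6.00 E0.8723
G1 X9.68 Y-5.47 E1.0904
G1 X11.95 Y-3.95 E1.3084
G1 X13.47 Y-1.68 E1.5265
G1 X14.00 Y1.00 E1.7446
G1 X13.47 Y3.68 E1.9627
G1 X11.95 Y5.95 E2.1807
G1 X9.68 Y7.47 E2.3988
G1 X7.00 Y8.00 E2.6169
G1 X4.32 Y7.47 E2.8349
G1 X2.05 Y5.95 E3.0530
G1 X0.53 Y3.68 E3.2711
G1 X0.00 Y1.00 E3.4892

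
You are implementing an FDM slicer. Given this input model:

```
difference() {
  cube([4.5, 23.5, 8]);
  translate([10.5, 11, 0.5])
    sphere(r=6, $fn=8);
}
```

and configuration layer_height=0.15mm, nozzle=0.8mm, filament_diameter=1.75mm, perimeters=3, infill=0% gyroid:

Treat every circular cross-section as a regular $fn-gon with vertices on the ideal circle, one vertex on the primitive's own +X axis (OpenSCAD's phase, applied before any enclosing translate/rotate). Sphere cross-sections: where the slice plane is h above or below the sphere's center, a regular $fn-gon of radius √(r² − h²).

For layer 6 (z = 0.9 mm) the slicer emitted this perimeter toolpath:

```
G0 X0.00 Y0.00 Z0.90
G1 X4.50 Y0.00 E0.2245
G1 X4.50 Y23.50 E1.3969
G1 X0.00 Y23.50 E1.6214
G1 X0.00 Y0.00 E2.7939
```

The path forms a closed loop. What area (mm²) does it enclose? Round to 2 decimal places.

Apply the shoelace formula to the sequence of (X, Y) vertices; enclosed area = 105.75 mm².

105.75 mm²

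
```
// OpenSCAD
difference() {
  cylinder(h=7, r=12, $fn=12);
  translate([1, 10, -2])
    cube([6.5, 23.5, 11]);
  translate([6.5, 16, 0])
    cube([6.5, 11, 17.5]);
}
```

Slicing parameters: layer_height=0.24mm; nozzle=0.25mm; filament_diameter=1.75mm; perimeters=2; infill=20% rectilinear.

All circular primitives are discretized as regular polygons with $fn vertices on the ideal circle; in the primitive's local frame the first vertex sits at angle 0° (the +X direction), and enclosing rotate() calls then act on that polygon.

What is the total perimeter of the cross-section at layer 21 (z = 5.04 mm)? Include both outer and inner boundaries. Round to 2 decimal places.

At z = 5.04 mm: the r=12 cylinder gives a regular 12-gon of circumradius 12 (constant along its height) (perimeter = 2·12·12.000·sin(180°/12) = 74.54 mm); the cube at (1, 10) (footprint 6.5×23.5) is included at this height (perimeter 60.00 mm); the cube at (6.5, 16) (footprint 6.5×11) is included at this height (perimeter 35.00 mm); Taking the first minus the rest: starting from the r=12 cylinder, the 6.5×23.5 cube at (1, 10) partially overlaps it — only the 5.39 mm² overlap (of its 152.75 mm²) is removed, clipping the outline; the 6.5×11 cube at (6.5, 16) misses the remaining region (no effect) — boundary = 75.93 mm. Overall, the cross-section is a single solid region. Total boundary length (outer) = 75.93 mm.

75.93 mm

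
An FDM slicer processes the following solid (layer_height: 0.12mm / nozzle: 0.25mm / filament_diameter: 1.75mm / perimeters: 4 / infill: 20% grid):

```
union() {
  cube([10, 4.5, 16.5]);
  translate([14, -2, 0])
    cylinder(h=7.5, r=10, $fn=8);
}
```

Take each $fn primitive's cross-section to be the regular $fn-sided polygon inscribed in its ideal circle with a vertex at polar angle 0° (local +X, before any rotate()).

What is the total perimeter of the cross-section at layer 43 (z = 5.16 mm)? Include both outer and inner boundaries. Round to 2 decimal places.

72.38 mm

At z = 5.16 mm: the cube (footprint 10×4.5) is included at this height (perimeter 29.00 mm); the cylinder at (14, -2): section is a regular 8-gon, circumradius r=10 (perimeter = 2·8·10.000·sin(180°/8) = 61.23 mm); Combining (union): the regions partially overlap (shared area 19.08 mm²), so the edge portions inside another operand are dropped and the merged outline is re-measured after clipping — boundary = 72.38 mm. Overall, the cross-section is a single solid region. Total boundary length (outer) = 72.38 mm.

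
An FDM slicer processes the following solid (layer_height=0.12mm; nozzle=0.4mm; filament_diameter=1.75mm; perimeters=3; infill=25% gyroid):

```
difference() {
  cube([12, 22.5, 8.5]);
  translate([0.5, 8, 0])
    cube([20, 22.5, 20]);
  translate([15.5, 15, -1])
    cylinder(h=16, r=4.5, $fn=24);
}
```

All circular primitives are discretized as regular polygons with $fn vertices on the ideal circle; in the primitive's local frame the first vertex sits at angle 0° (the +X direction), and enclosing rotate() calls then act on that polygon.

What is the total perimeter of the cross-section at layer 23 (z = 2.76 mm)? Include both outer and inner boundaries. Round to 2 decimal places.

69.00 mm

At z = 2.76 mm: the 12×22.5 cube contributes its full rectangle (perimeter 69.00 mm); the cube at (0.5, 8) is present — its section is the full 20×22.5 rectangle (perimeter 85.00 mm); the r=4.5 cylinder at (15.5, 15) contributes a regular 24-gon of circumradius 4.5 (perimeter = 2·24·4.500·sin(180°/24) = 28.19 mm); Subtracting the remaining from the first: starting from the 12×22.5 cube, the 20×22.5 cube at (0.5, 8) partially overlaps it — only the 166.75 mm² overlap (of its 450.00 mm²) is removed, clipping the outline; the r=4.5 cylinder at (15.5, 15) misses the remaining region (no effect) — boundary = 69.00 mm. Overall, the cross-section is a single solid region. Total boundary length (outer) = 69.00 mm.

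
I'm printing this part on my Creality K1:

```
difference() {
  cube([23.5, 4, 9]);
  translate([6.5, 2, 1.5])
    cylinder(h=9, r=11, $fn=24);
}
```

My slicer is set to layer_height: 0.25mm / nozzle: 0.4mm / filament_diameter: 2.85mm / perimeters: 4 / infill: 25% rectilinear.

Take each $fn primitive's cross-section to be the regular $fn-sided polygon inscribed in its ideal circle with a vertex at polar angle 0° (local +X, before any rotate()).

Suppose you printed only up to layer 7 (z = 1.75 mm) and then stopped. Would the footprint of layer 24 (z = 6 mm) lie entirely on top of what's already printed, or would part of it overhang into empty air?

entirely on top

Compare the two slices. At z = 1.75: the cube (footprint 23.5×4) is included at this height (area 94.00 mm²); the r=11 cylinder at (6.5, 2) gives a regular 24-gon of circumradius 11 (constant along its height) (area = (24/2)·11.000²·sin(360°/24) = 375.81 mm²); Subtracting the remaining from the first: starting from the 23.5×4 cube (94.00 mm²), the r=11 cylinder at (6.5, 2) partially overlaps it — only the 69.47 mm² overlap (of its 375.81 mm²) is removed, clipping the outline — area = 24.53 mm². At z = 6: the 23.5×4 cube contributes its full rectangle (area 94.00 mm²); the cylinder at (6.5, 2): section is a regular 24-gon, circumradius r=11 (area = (24/2)·11.000²·sin(360°/24) = 375.81 mm²); After the difference (first − rest): starting from the 23.5×4 cube (94.00 mm²), the r=11 cylinder at (6.5, 2) partially overlaps it — only the 69.47 mm² overlap (of its 375.81 mm²) is removed, clipping the outline — area = 24.53 mm². Checking containment: the cross-section at z = 6 is a subset of the cross-section at z = 1.75.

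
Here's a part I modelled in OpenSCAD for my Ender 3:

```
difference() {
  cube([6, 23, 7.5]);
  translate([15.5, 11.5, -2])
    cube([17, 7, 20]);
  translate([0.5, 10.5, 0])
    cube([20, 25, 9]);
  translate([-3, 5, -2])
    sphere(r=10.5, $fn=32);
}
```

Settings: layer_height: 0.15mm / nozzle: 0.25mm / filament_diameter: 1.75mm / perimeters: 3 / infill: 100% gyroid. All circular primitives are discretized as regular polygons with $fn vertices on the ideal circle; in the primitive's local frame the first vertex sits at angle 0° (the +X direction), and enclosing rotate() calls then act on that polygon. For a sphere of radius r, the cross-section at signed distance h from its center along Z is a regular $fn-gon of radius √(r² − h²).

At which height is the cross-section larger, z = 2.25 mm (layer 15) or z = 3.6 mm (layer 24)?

layer 24 (z = 3.6 mm)

Layer 15 (z = 2.25): the cube is present — its section is the full 6×23 rectangle (area 138.00 mm²); the cube at (15.5, 11.5) (footprint 17×7) is included at this height (area 119.00 mm²); the 20×25 cube at (0.5, 10.5) contributes its full rectangle (area 500.00 mm²); the sphere at (-3, 5): section is a regular 32-gon, circumradius = √(r²−h²) = √(10.5²−4.25²) = 9.601 (area = (32/2)·9.601²·sin(360°/32) = 287.76 mm²); After the difference (first − rest): starting from the 6×23 cube (138.00 mm²), the 17×7 cube at (15.5, 11.5) misses the remaining region (no effect); the 20×25 cube at (0.5, 10.5) partially overlaps it — only the 68.75 mm² overlap (of its 500.00 mm²) is removed, clipping the outline; the r=10.5 sphere at (-3, 5) partially overlaps it — only the 62.92 mm² overlap (of its 287.76 mm²) is removed, clipping the outline — area = 6.33 mm². So its area = 6.33 mm². Layer 24 (z = 3.6): the 6×23 cube contributes its full rectangle (area 138.00 mm²); the cube at (15.5, 11.5) (footprint 17×7) is included at this height (area 119.00 mm²); the 20×25 cube at (0.5, 10.5) contributes its full rectangle (area 500.00 mm²); the sphere at (-3, 5): section is a regular 32-gon, circumradius = √(r²−h²) = √(10.5²−5.6²) = 8.882 (area = (32/2)·8.882²·sin(360°/32) = 246.25 mm²); After the difference (first − rest): starting from the 6×23 cube (138.00 mm²), the 17×7 cube at (15.5, 11.5) misses the remaining region (no effect); the 20×25 cube at (0.5, 10.5) partially overlaps it — only the 68.75 mm² overlap (of its 500.00 mm²) is removed, clipping the outline; the r=10.5 sphere at (-3, 5) partially overlaps it — only the 57.01 mm² overlap (of its 246.25 mm²) is removed, clipping the outline — area = 12.24 mm². So its area = 12.24 mm². Layer 24 is larger (12.24 vs 6.33 mm²).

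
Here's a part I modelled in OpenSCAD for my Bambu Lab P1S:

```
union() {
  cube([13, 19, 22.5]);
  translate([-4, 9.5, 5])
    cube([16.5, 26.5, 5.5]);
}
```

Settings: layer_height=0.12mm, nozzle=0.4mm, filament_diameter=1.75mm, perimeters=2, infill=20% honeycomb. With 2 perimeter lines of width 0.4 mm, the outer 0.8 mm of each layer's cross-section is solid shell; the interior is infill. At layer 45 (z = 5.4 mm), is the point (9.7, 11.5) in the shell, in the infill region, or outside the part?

At z = 5.4 mm: the cube (footprint 13×19) is included at this height; the 16.5×26.5 cube at (-4, 9.5) contributes its full rectangle; Combining (union): the regions partially overlap (shared area 118.75 mm²), so overlapping operands fuse into one piece — 1 connected region. Overall, the cross-section is a single solid region. The nearest boundary edge runs (13.00, 19.00)→(13.00, 0.00); distance from the point to it = 3.30 mm. The point is inside the cross-section and 3.30 mm from the nearest boundary — more than the 0.8 mm shell width (2 × 0.4), so it's in the infill interior.

infill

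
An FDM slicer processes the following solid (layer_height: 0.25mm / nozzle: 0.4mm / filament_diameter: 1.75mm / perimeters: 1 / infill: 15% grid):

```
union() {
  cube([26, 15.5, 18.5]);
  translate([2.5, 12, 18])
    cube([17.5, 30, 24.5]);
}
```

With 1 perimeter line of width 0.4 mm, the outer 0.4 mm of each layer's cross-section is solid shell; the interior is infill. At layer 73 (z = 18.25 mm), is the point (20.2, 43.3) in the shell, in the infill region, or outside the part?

outside

At z = 18.25 mm: the 26×15.5 cube contributes its full rectangle; the cube at (2.5, 12) is present — its section is the full 17.5×30 rectangle; Combining (union): the regions partially overlap (shared area 61.25 mm²), so overlapping operands fuse into one piece — 1 connected region. Overall, the cross-section is a single solid region. The nearest boundary edge runs (2.50, 42.00)→(20.00, 42.00); distance from the point to it = 1.32 mm. The point is not inside any of the regions above, so it lies outside the cross-section (1.32 mm from the nearest boundary).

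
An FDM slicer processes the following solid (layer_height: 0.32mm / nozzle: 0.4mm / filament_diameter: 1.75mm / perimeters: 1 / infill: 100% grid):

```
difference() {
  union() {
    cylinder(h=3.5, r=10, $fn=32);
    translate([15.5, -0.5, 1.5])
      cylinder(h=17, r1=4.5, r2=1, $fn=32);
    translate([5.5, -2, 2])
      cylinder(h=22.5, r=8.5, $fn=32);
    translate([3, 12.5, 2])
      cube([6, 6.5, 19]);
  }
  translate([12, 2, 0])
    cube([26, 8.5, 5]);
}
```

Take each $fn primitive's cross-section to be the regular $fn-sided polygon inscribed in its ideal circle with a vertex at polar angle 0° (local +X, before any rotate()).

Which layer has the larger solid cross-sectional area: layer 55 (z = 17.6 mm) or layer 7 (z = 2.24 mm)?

Layer 55 (z = 17.6): the cylinder is not intersected at this z (z outside [0, 3.5]); the cone at (15.5, -0.5) contributes a regular 32-gon of circumradius 1.185 (interpolated between r1=4.5 and r2=1 at t=0.947) (area = (32/2)·1.185²·sin(360°/32) = 4.39 mm²); the r=8.5 cylinder at (5.5, -2) gives a regular 32-gon of circumradius 8.5 (constant along its height) (area = (32/2)·8.500²·sin(360°/32) = 225.52 mm²); the cube at (3, 12.5) is present — its section is the full 6×6.5 rectangle (area 39.00 mm²); Combining (union): the 3 present regions are separate (no shared area or edge), so areas and boundary lengths simply add and each stays a separate island — area = 268.91 mm²; the cube at (12, 2) does not reach this height (z outside [0, 5]); Taking the first minus the rest: none of the subtracted shapes is present at this height, so that combined region is unchanged — area = 268.91 mm². So its area = 268.91 mm². Layer 7 (z = 2.24): the r=10 cylinder gives a regular 32-gon of circumradius 10 (constant along its height) (area = (32/2)·10.000²·sin(360°/32) = 312.14 mm²); the cone at (15.5, -0.5) contributes a regular 32-gon of circumradius 4.348 (interpolated between r1=4.5 and r2=1 at t=0.044) (area = (32/2)·4.348²·sin(360°/32) = 59.00 mm²); the r=8.5 cylinder at (5.5, -2) gives a regular 32-gon of circumradius 8.5 (constant along its height) (area = (32/2)·8.500²·sin(360°/32) = 225.52 mm²); the 6×6.5 cube at (3, 12.5) contributes its full rectangle (area 39.00 mm²); Combining (union): the regions partially overlap — summed areas 635.67 mm² minus the doubly-counted overlap 172.44 mm² gives 463.23 mm² — area = 463.23 mm²; the cube at (12, 2) is present — its section is the full 26×8.5 rectangle (area 221.00 mm²); Subtracting the remaining from the first: starting from that combined region (463.23 mm²), the 26×8.5 cube at (12, 2) partially overlaps it — only the 9.48 mm² overlap (of its 221.00 mm²) is removed, clipping the outline — area = 453.75 mm². So its area = 453.75 mm². Layer 7 is larger (453.75 vs 268.91 mm²).

layer 7 (z = 2.24 mm)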